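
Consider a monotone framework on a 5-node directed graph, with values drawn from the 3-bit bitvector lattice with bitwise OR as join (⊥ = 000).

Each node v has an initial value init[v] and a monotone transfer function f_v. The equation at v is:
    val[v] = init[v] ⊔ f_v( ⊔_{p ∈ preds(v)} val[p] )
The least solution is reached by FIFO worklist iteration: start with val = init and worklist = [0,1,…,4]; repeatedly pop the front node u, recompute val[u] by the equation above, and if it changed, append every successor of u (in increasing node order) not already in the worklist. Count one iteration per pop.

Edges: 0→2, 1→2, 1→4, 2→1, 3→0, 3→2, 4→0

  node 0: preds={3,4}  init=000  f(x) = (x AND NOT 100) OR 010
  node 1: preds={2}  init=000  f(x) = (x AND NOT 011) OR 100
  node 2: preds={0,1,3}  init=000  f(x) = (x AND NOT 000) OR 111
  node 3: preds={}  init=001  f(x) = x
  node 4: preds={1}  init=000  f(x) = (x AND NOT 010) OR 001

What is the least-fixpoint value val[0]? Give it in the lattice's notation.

Trace (7 dequeues):
  [1] u=0 | in 001 | out 011 | prev 000 | push {}
  [2] u=1 | in 000 | out 100 | prev 000 | push {}
  [3] u=2 | in 111 | out 111 | prev 000 | push {1}
  [4] u=3 | in 000 | out 001 | ==
  [5] u=4 | in 100 | out 101 | prev 000 | push {0}
  [6] u=1 | in 111 | out 100 | ==
  [7] u=0 | in 101 | out 011 | ==

Converged values:
  [0] 011
  [1] 100
  [2] 111
  [3] 001
  [4] 101

011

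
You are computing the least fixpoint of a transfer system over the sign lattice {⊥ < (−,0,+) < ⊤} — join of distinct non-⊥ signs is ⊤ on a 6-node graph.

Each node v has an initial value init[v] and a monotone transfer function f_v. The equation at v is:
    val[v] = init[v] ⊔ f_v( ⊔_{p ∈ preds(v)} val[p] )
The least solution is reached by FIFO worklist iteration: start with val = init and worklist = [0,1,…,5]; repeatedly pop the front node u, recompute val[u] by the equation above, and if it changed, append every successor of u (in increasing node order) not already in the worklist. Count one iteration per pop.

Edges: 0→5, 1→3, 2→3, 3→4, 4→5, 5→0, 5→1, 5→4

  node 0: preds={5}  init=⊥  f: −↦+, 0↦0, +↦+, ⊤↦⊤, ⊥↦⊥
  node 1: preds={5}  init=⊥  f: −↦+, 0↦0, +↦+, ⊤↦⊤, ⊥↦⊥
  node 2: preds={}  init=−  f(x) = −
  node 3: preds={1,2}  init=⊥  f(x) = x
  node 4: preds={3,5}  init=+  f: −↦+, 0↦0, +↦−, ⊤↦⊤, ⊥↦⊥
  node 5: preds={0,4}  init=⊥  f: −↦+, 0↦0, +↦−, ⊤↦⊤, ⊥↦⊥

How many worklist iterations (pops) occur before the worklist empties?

18

Worklist (18 pops):
  #1 pop 0: in=⊥ → ⊥ (no change)
  #2 pop 1: in=⊥ → ⊥ (no change)
  #3 pop 2: in=⊥ → − (no change)
  #4 pop 3: in=− → − (was ⊥); enqueue []
  #5 pop 4: in=− → + (no change)
  #6 pop 5: in=+ → − (was ⊥); enqueue [0,1,4]
  #7 pop 0: in=− → + (was ⊥); enqueue [5]
  #8 pop 1: in=− → + (was ⊥); enqueue [3]
  #9 pop 4: in=− → + (no change)
  #10 pop 5: in=+ → − (no change)
  #11 pop 3: in=⊤ → ⊤ (was −); enqueue [4]
  #12 pop 4: in=⊤ → ⊤ (was +); enqueue [5]
  #13 pop 5: in=⊤ → ⊤ (was −); enqueue [0,1,4]
  #14 pop 0: in=⊤ → ⊤ (was +); enqueue [5]
  #15 pop 1: in=⊤ → ⊤ (was +); enqueue [3]
  #16 pop 4: in=⊤ → ⊤ (no change)
  #17 pop 5: in=⊤ → ⊤ (no change)
  #18 pop 3: in=⊤ → ⊤ (no change)

Fixpoint:
  val[0] = ⊤
  val[1] = ⊤
  val[2] = −
  val[3] = ⊤
  val[4] = ⊤
  val[5] = ⊤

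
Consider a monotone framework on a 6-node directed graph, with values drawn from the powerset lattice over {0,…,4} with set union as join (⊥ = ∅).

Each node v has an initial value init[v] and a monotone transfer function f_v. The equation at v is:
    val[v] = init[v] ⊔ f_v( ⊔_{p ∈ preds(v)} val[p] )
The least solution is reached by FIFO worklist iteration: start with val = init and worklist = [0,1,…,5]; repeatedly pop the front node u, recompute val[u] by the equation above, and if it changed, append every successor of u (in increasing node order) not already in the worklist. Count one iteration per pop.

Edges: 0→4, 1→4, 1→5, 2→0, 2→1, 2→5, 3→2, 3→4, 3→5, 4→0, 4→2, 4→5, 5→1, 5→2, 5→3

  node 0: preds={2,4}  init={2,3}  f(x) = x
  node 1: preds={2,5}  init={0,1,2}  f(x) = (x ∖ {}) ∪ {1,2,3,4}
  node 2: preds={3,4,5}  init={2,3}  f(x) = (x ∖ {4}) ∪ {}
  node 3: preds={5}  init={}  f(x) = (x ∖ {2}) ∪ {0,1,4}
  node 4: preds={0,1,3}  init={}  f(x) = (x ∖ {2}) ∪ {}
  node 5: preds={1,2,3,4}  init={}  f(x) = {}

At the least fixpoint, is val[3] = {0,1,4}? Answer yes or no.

Trace (11 dequeues):
  [1] u=0 | in {2,3} | out {2,3} | ==
  [2] u=1 | in {2,3} | out {0,1,2,3,4} | prev {0,1,2} | push {}
  [3] u=2 | in {} | out {2,3} | ==
  [4] u=3 | in {} | out {0,1,4} | prev {} | push {2}
  [5] u=4 | in {0,1,2,3,4} | out {0,1,3,4} | prev {} | push {0}
  [6] u=5 | in {0,1,2,3,4} | out {} | ==
  [7] u=2 | in {0,1,3,4} | out {0,1,2,3} | prev {2,3} | push {1,5}
  [8] u=0 | in {0,1,2,3,4} | out {0,1,2,3,4} | prev {2,3} | push {4}
  [9] u=1 | in {0,1,2,3} | out {0,1,2,3,4} | ==
  [10] u=5 | in {0,1,2,3,4} | out {} | ==
  [11] u=4 | in {0,1,2,3,4} | out {0,1,3,4} | ==

Converged values:
  [0] {0,1,2,3,4}
  [1] {0,1,2,3,4}
  [2] {0,1,2,3}
  [3] {0,1,4}
  [4] {0,1,3,4}
  [5] {}

yes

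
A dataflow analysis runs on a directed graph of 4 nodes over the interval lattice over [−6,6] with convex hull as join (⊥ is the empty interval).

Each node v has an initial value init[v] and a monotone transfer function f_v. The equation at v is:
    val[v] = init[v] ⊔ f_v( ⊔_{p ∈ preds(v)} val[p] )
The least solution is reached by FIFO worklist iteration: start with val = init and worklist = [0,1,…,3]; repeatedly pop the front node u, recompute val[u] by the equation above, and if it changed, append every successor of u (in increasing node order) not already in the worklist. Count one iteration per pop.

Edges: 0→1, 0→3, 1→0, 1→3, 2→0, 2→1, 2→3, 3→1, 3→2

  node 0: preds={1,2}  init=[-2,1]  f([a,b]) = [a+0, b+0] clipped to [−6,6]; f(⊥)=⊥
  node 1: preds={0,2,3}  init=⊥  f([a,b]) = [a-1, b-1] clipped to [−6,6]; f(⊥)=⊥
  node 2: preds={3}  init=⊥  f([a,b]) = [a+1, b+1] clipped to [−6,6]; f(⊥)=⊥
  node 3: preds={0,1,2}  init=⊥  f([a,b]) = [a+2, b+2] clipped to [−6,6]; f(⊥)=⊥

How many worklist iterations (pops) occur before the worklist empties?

22

Iteration log — 22 steps:
  step 1. node 0  ⊔preds=⊥  new=[-2,1]  stable
  step 2. node 1  ⊔preds=[-2,1]  new=[-3,0]  old=⊥  +wl: 0
  step 3. node 2  ⊔preds=⊥  new=⊥  stable
  step 4. node 3  ⊔preds=[-3,1]  new=[-1,3]  old=⊥  +wl: 1,2
  step 5. node 0  ⊔preds=[-3,0]  new=[-3,1]  old=[-2,1]  +wl: 3
  step 6. node 1  ⊔preds=[-3,3]  new=[-4,2]  old=[-3,0]  +wl: 0
  step 7. node 2  ⊔preds=[-1,3]  new=[0,4]  old=⊥  +wl: 1
  step 8. node 3  ⊔preds=[-4,4]  new=[-2,6]  old=[-1,3]  +wl: 2
  step 9. node 0  ⊔preds=[-4,4]  new=[-4,4]  old=[-3,1]  +wl: 3
  step 10. node 1  ⊔preds=[-4,6]  new=[-5,5]  old=[-4,2]  +wl: 0
  step 11. node 2  ⊔preds=[-2,6]  new=[-1,6]  old=[0,4]  +wl: 1
  step 12. node 3  ⊔preds=[-5,6]  new=[-3,6]  old=[-2,6]  +wl: 2
  step 13. node 0  ⊔preds=[-5,6]  new=[-5,6]  old=[-4,4]  +wl: 3
  step 14. node 1  ⊔preds=[-5,6]  new=[-6,5]  old=[-5,5]  +wl: 0
  step 15. node 2  ⊔preds=[-3,6]  new=[-2,6]  old=[-1,6]  +wl: 1
  step 16. node 3  ⊔preds=[-6,6]  new=[-4,6]  old=[-3,6]  +wl: 2
  step 17. node 0  ⊔preds=[-6,6]  new=[-6,6]  old=[-5,6]  +wl: 3
  step 18. node 1  ⊔preds=[-6,6]  new=[-6,5]  stable
  step 19. node 2  ⊔preds=[-4,6]  new=[-3,6]  old=[-2,6]  +wl: 0,1
  step 20. node 3  ⊔preds=[-6,6]  new=[-4,6]  stable
  step 21. node 0  ⊔preds=[-6,6]  new=[-6,6]  stable
  step 22. node 1  ⊔preds=[-6,6]  new=[-6,5]  stable

Least fixpoint reached:
  node 0: [-6,6]
  node 1: [-6,5]
  node 2: [-3,6]
  node 3: [-4,6]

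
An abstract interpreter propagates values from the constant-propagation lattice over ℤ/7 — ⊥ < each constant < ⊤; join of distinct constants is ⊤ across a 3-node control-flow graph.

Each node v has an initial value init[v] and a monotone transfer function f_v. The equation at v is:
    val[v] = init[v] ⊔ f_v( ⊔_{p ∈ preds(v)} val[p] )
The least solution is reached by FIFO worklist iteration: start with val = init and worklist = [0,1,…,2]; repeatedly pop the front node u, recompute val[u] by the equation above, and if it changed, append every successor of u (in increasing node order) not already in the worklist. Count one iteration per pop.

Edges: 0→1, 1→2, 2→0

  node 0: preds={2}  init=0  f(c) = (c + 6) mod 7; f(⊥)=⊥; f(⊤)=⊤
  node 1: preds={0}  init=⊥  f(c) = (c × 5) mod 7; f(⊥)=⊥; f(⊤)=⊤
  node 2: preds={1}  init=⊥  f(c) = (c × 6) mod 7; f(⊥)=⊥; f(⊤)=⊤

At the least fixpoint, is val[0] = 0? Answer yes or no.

Trace (7 dequeues):
  [1] u=0 | in ⊥ | out 0 | ==
  [2] u=1 | in 0 | out 0 | prev ⊥ | push {}
  [3] u=2 | in 0 | out 0 | prev ⊥ | push {0}
  [4] u=0 | in 0 | out ⊤ | prev 0 | push {1}
  [5] u=1 | in ⊤ | out ⊤ | prev 0 | push {2}
  [6] u=2 | in ⊤ | out ⊤ | prev 0 | push {0}
  [7] u=0 | in ⊤ | out ⊤ | ==

Converged values:
  [0] ⊤
  [1] ⊤
  [2] ⊤

no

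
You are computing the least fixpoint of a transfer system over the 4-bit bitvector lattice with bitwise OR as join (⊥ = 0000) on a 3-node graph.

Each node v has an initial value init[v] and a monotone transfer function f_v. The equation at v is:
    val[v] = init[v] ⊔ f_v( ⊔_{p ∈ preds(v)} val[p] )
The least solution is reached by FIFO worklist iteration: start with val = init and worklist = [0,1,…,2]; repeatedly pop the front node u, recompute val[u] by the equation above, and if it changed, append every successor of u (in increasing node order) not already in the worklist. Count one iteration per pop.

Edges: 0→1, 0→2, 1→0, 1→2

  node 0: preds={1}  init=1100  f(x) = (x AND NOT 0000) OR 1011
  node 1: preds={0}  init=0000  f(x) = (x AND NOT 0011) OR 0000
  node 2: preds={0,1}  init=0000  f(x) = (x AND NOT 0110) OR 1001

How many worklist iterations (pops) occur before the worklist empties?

Iteration log — 4 steps:
  step 1. node 0  ⊔preds=0000  new=1111  old=1100  +wl: 
  step 2. node 1  ⊔preds=1111  new=1100  old=0000  +wl: 0
  step 3. node 2  ⊔preds=1111  new=1001  old=0000  +wl: 
  step 4. node 0  ⊔preds=1100  new=1111  stable

Least fixpoint reached:
  node 0: 1111
  node 1: 1100
  node 2: 1001

4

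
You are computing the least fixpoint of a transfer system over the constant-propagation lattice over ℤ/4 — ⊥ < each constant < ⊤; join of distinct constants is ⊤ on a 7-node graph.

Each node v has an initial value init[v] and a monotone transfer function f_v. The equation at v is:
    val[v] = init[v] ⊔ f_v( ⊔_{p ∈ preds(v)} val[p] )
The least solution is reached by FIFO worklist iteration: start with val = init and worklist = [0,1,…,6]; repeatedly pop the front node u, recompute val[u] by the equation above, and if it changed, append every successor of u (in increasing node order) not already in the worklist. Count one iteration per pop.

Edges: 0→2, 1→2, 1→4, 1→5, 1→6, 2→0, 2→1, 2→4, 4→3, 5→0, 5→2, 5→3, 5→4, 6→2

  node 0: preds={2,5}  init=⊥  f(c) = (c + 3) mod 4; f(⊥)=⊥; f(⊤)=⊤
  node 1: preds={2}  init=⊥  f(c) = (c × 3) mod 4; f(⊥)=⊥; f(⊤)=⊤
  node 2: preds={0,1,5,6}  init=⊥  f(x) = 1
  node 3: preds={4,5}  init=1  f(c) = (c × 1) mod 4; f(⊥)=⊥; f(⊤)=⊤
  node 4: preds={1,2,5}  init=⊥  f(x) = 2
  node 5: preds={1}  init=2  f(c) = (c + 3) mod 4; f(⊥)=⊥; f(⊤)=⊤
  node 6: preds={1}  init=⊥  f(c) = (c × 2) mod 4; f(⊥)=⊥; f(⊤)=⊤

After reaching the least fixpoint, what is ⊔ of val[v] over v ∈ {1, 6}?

Iteration log — 15 steps:
  step 1. node 0  ⊔preds=2  new=1  old=⊥  +wl: 
  step 2. node 1  ⊔preds=⊥  new=⊥  stable
  step 3. node 2  ⊔preds=⊤  new=1  old=⊥  +wl: 0,1
  step 4. node 3  ⊔preds=2  new=⊤  old=1  +wl: 
  step 5. node 4  ⊔preds=⊤  new=2  old=⊥  +wl: 3
  step 6. node 5  ⊔preds=⊥  new=2  stable
  step 7. node 6  ⊔preds=⊥  new=⊥  stable
  step 8. node 0  ⊔preds=⊤  new=⊤  old=1  +wl: 2
  step 9. node 1  ⊔preds=1  new=3  old=⊥  +wl: 4,5,6
  step 10. node 3  ⊔preds=2  new=⊤  stable
  step 11. node 2  ⊔preds=⊤  new=1  stable
  step 12. node 4  ⊔preds=⊤  new=2  stable
  step 13. node 5  ⊔preds=3  new=2  stable
  step 14. node 6  ⊔preds=3  new=2  old=⊥  +wl: 2
  step 15. node 2  ⊔preds=⊤  new=1  stable

Least fixpoint reached:
  node 0: ⊤
  node 1: 3
  node 2: 1
  node 3: ⊤
  node 4: 2
  node 5: 2
  node 6: 2

⊤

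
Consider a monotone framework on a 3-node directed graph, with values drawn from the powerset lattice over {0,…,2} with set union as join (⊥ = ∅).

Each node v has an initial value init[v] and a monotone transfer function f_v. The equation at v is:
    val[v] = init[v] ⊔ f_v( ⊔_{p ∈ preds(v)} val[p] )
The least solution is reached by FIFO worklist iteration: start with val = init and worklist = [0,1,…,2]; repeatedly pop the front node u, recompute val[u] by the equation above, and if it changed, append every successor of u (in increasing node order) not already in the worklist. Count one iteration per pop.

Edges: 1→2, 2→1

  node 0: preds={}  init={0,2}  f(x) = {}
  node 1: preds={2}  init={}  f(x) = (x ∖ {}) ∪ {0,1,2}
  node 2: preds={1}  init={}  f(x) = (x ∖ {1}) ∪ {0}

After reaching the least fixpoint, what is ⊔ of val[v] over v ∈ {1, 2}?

{0,1,2}

Iteration log — 4 steps:
  step 1. node 0  ⊔preds={}  new={0,2}  stable
  step 2. node 1  ⊔preds={}  new={0,1,2}  old={}  +wl: 
  step 3. node 2  ⊔preds={0,1,2}  new={0,2}  old={}  +wl: 1
  step 4. node 1  ⊔preds={0,2}  new={0,1,2}  stable

Least fixpoint reached:
  node 0: {0,2}
  node 1: {0,1,2}
  node 2: {0,2}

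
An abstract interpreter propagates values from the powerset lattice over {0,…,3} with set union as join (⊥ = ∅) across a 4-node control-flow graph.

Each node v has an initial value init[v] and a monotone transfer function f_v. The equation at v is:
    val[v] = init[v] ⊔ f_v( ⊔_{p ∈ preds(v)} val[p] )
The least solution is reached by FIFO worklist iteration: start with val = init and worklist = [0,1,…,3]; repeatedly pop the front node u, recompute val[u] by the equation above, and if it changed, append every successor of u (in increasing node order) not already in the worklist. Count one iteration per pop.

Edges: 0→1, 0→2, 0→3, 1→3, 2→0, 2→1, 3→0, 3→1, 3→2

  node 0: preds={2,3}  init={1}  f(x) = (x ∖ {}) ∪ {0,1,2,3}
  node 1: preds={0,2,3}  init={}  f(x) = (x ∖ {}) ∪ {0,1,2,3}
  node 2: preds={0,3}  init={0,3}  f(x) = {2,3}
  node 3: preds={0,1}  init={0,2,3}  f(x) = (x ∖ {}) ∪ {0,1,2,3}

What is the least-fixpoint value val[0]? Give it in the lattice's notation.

{0,1,2,3}

Worklist (7 pops):
  #1 pop 0: in={0,2,3} → {0,1,2,3} (was {1}); enqueue []
  #2 pop 1: in={0,1,2,3} → {0,1,2,3} (was {}); enqueue []
  #3 pop 2: in={0,1,2,3} → {0,2,3} (was {0,3}); enqueue [0,1]
  #4 pop 3: in={0,1,2,3} → {0,1,2,3} (was {0,2,3}); enqueue [2]
  #5 pop 0: in={0,1,2,3} → {0,1,2,3} (no change)
  #6 pop 1: in={0,1,2,3} → {0,1,2,3} (no change)
  #7 pop 2: in={0,1,2,3} → {0,2,3} (no change)

Fixpoint:
  val[0] = {0,1,2,3}
  val[1] = {0,1,2,3}
  val[2] = {0,2,3}
  val[3] = {0,1,2,3}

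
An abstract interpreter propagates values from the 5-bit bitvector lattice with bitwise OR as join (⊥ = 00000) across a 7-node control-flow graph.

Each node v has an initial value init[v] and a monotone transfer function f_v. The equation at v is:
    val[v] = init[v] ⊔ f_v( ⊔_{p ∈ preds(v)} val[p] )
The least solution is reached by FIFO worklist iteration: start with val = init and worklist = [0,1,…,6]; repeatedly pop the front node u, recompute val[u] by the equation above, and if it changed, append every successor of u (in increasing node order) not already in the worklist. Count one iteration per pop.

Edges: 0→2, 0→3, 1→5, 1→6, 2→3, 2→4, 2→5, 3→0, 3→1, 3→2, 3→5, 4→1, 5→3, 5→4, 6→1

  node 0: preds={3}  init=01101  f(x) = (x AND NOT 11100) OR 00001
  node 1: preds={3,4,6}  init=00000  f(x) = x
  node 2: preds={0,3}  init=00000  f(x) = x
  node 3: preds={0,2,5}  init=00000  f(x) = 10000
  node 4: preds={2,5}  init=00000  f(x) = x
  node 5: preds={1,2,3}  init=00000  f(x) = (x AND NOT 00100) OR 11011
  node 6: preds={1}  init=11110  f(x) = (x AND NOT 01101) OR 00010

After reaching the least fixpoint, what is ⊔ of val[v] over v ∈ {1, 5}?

11111

Trace (15 dequeues):
  [1] u=0 | in 00000 | out 01101 | ==
  [2] u=1 | in 11110 | out 11110 | prev 00000 | push {}
  [3] u=2 | in 01101 | out 01101 | prev 00000 | push {}
  [4] u=3 | in 01101 | out 10000 | prev 00000 | push {0,1,2}
  [5] u=4 | in 01101 | out 01101 | prev 00000 | push {}
  [6] u=5 | in 11111 | out 11011 | prev 00000 | push {3,4}
  [7] u=6 | in 11110 | out 11110 | ==
  [8] u=0 | in 10000 | out 01101 | ==
  [9] u=1 | in 11111 | out 11111 | prev 11110 | push {5,6}
  [10] u=2 | in 11101 | out 11101 | prev 01101 | push {}
  [11] u=3 | in 11111 | out 10000 | ==
  [12] u=4 | in 11111 | out 11111 | prev 01101 | push {1}
  [13] u=5 | in 11111 | out 11011 | ==
  [14] u=6 | in 11111 | out 11110 | ==
  [15] u=1 | in 11111 | out 11111 | ==

Converged values:
  [0] 01101
  [1] 11111
  [2] 11101
  [3] 10000
  [4] 11111
  [5] 11011
  [6] 11110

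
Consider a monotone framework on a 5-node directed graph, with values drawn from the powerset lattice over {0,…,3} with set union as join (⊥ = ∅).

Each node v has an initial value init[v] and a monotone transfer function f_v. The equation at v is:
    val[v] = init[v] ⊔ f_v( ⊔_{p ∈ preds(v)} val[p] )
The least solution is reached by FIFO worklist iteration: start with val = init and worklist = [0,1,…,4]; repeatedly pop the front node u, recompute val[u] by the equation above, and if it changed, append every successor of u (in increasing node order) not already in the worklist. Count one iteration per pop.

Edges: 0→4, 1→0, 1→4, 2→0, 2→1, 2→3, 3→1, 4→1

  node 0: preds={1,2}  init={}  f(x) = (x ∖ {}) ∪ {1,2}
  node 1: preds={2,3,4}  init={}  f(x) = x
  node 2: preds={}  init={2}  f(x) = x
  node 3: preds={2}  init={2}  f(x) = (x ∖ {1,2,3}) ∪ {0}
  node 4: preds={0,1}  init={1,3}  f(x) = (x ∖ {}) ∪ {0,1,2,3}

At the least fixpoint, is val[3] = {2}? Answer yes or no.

no

Iteration log — 10 steps:
  step 1. node 0  ⊔preds={2}  new={1,2}  old={}  +wl: 
  step 2. node 1  ⊔preds={1,2,3}  new={1,2,3}  old={}  +wl: 0
  step 3. node 2  ⊔preds={}  new={2}  stable
  step 4. node 3  ⊔preds={2}  new={0,2}  old={2}  +wl: 1
  step 5. node 4  ⊔preds={1,2,3}  new={0,1,2,3}  old={1,3}  +wl: 
  step 6. node 0  ⊔preds={1,2,3}  new={1,2,3}  old={1,2}  +wl: 4
  step 7. node 1  ⊔preds={0,1,2,3}  new={0,1,2,3}  old={1,2,3}  +wl: 0
  step 8. node 4  ⊔preds={0,1,2,3}  new={0,1,2,3}  stable
  step 9. node 0  ⊔preds={0,1,2,3}  new={0,1,2,3}  old={1,2,3}  +wl: 4
  step 10. node 4  ⊔preds={0,1,2,3}  new={0,1,2,3}  stable

Least fixpoint reached:
  node 0: {0,1,2,3}
  node 1: {0,1,2,3}
  node 2: {2}
  node 3: {0,2}
  node 4: {0,1,2,3}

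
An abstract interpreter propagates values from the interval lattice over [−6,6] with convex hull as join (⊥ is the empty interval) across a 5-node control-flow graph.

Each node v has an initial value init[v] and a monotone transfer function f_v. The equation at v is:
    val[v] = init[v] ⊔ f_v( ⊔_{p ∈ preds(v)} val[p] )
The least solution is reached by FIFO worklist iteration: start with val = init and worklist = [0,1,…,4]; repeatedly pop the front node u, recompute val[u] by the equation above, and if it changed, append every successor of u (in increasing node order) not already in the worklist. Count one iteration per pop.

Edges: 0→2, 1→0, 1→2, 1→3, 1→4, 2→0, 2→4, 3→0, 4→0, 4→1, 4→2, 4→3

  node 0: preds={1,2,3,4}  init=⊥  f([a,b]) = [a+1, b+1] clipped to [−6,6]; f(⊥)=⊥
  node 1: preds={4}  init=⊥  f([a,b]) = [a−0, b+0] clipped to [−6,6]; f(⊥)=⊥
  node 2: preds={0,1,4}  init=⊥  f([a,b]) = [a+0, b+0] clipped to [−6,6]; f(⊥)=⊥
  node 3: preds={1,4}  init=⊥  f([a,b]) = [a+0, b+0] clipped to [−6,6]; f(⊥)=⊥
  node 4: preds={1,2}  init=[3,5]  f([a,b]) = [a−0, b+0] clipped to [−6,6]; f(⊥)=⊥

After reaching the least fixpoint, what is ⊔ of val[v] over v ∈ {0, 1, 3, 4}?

Worklist (11 pops):
  #1 pop 0: in=[3,5] → [4,6] (was ⊥); enqueue []
  #2 pop 1: in=[3,5] → [3,5] (was ⊥); enqueue [0]
  #3 pop 2: in=[3,6] → [3,6] (was ⊥); enqueue []
  #4 pop 3: in=[3,5] → [3,5] (was ⊥); enqueue []
  #5 pop 4: in=[3,6] → [3,6] (was [3,5]); enqueue [1,2,3]
  #6 pop 0: in=[3,6] → [4,6] (no change)
  #7 pop 1: in=[3,6] → [3,6] (was [3,5]); enqueue [0,4]
  #8 pop 2: in=[3,6] → [3,6] (no change)
  #9 pop 3: in=[3,6] → [3,6] (was [3,5]); enqueue []
  #10 pop 0: in=[3,6] → [4,6] (no change)
  #11 pop 4: in=[3,6] → [3,6] (no change)

Fixpoint:
  val[0] = [4,6]
  val[1] = [3,6]
  val[2] = [3,6]
  val[3] = [3,6]
  val[4] = [3,6]

[3,6]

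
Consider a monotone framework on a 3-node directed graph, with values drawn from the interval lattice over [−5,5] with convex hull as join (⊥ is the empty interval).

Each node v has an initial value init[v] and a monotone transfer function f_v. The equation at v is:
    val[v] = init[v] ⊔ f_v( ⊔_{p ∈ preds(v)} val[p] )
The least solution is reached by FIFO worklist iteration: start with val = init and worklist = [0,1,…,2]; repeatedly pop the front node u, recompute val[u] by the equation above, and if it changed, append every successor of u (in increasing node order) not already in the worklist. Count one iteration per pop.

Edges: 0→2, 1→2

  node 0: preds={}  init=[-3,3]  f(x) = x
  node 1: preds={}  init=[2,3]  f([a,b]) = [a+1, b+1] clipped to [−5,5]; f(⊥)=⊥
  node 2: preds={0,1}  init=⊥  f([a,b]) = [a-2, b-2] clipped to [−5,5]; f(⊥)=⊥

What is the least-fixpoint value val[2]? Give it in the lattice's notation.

[-5,1]

Trace (3 dequeues):
  [1] u=0 | in ⊥ | out [-3,3] | ==
  [2] u=1 | in ⊥ | out [2,3] | ==
  [3] u=2 | in [-3,3] | out [-5,1] | prev ⊥ | push {}

Converged values:
  [0] [-3,3]
  [1] [2,3]
  [2] [-5,1]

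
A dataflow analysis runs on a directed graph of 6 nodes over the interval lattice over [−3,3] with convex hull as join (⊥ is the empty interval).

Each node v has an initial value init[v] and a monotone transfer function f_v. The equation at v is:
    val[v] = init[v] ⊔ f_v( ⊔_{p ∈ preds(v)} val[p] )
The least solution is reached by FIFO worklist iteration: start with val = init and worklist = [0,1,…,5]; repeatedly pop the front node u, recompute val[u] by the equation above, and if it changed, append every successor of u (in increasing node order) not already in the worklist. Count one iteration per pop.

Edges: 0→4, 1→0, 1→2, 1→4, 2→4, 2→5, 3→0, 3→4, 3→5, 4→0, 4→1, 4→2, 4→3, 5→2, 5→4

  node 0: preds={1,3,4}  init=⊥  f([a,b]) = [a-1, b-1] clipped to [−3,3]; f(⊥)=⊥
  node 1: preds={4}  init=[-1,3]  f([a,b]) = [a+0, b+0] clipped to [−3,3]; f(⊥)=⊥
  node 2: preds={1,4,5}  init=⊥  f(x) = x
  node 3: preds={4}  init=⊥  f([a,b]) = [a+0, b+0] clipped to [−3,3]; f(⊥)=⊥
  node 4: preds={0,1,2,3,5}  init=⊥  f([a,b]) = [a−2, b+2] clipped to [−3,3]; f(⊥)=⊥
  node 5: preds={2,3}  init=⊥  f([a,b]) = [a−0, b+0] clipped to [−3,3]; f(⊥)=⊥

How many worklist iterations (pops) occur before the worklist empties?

Worklist (15 pops):
  #1 pop 0: in=[-1,3] → [-2,2] (was ⊥); enqueue []
  #2 pop 1: in=⊥ → [-1,3] (no change)
  #3 pop 2: in=[-1,3] → [-1,3] (was ⊥); enqueue []
  #4 pop 3: in=⊥ → ⊥ (no change)
  #5 pop 4: in=[-2,3] → [-3,3] (was ⊥); enqueue [0,1,2,3]
  #6 pop 5: in=[-1,3] → [-1,3] (was ⊥); enqueue [4]
  #7 pop 0: in=[-3,3] → [-3,2] (was [-2,2]); enqueue []
  #8 pop 1: in=[-3,3] → [-3,3] (was [-1,3]); enqueue [0]
  #9 pop 2: in=[-3,3] → [-3,3] (was [-1,3]); enqueue [5]
  #10 pop 3: in=[-3,3] → [-3,3] (was ⊥); enqueue []
  #11 pop 4: in=[-3,3] → [-3,3] (no change)
  #12 pop 0: in=[-3,3] → [-3,2] (no change)
  #13 pop 5: in=[-3,3] → [-3,3] (was [-1,3]); enqueue [2,4]
  #14 pop 2: in=[-3,3] → [-3,3] (no change)
  #15 pop 4: in=[-3,3] → [-3,3] (no change)

Fixpoint:
  val[0] = [-3,2]
  val[1] = [-3,3]
  val[2] = [-3,3]
  val[3] = [-3,3]
  val[4] = [-3,3]
  val[5] = [-3,3]

15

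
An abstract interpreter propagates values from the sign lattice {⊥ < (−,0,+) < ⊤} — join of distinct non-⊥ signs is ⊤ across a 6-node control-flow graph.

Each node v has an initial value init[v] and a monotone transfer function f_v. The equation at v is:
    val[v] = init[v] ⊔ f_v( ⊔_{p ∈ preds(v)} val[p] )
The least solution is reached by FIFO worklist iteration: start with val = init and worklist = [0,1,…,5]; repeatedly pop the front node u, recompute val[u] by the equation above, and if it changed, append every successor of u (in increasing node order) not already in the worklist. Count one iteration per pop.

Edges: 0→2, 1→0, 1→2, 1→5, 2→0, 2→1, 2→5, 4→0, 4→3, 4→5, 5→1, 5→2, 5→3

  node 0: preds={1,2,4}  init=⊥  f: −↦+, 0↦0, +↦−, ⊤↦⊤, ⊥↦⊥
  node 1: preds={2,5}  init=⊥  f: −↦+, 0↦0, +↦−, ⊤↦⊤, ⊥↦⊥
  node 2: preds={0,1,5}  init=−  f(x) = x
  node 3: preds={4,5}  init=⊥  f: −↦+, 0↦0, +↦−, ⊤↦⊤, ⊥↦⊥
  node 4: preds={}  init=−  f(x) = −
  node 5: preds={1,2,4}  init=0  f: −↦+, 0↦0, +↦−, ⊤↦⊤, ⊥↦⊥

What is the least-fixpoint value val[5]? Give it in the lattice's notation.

⊤

Worklist (10 pops):
  #1 pop 0: in=− → + (was ⊥); enqueue []
  #2 pop 1: in=⊤ → ⊤ (was ⊥); enqueue [0]
  #3 pop 2: in=⊤ → ⊤ (was −); enqueue [1]
  #4 pop 3: in=⊤ → ⊤ (was ⊥); enqueue []
  #5 pop 4: in=⊥ → − (no change)
  #6 pop 5: in=⊤ → ⊤ (was 0); enqueue [2,3]
  #7 pop 0: in=⊤ → ⊤ (was +); enqueue []
  #8 pop 1: in=⊤ → ⊤ (no change)
  #9 pop 2: in=⊤ → ⊤ (no change)
  #10 pop 3: in=⊤ → ⊤ (no change)

Fixpoint:
  val[0] = ⊤
  val[1] = ⊤
  val[2] = ⊤
  val[3] = ⊤
  val[4] = −
  val[5] = ⊤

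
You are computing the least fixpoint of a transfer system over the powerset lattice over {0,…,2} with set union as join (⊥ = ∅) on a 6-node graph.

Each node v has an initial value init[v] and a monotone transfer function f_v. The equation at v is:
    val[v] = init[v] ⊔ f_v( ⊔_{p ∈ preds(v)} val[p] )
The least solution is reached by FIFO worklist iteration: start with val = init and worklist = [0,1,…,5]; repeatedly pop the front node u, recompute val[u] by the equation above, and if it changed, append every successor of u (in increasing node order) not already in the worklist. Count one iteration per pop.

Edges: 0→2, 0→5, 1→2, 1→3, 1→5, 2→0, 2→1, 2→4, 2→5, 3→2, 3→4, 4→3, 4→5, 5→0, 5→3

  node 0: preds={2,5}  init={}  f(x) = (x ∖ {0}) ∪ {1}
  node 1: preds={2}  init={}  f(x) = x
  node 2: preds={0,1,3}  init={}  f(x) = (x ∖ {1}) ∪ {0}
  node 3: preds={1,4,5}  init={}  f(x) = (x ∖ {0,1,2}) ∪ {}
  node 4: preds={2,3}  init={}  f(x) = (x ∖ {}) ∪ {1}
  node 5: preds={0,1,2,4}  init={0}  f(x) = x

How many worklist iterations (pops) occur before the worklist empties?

Trace (11 dequeues):
  [1] u=0 | in {0} | out {1} | prev {} | push {}
  [2] u=1 | in {} | out {} | ==
  [3] u=2 | in {1} | out {0} | prev {} | push {0,1}
  [4] u=3 | in {0} | out {} | ==
  [5] u=4 | in {0} | out {0,1} | prev {} | push {3}
  [6] u=5 | in {0,1} | out {0,1} | prev {0} | push {}
  [7] u=0 | in {0,1} | out {1} | ==
  [8] u=1 | in {0} | out {0} | prev {} | push {2,5}
  [9] u=3 | in {0,1} | out {} | ==
  [10] u=2 | in {0,1} | out {0} | ==
  [11] u=5 | in {0,1} | out {0,1} | ==

Converged values:
  [0] {1}
  [1] {0}
  [2] {0}
  [3] {}
  [4] {0,1}
  [5] {0,1}

11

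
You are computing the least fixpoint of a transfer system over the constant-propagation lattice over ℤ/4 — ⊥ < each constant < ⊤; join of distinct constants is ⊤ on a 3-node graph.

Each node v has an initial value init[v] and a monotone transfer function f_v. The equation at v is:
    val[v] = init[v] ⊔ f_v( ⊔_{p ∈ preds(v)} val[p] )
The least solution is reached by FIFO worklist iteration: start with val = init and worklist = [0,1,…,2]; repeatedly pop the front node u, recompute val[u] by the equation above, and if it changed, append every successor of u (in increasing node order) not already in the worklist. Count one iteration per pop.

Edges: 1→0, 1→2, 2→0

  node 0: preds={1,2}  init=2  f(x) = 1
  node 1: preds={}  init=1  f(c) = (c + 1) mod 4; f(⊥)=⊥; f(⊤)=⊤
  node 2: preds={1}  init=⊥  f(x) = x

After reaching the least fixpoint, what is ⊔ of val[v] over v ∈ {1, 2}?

1

Worklist (4 pops):
  #1 pop 0: in=1 → ⊤ (was 2); enqueue []
  #2 pop 1: in=⊥ → 1 (no change)
  #3 pop 2: in=1 → 1 (was ⊥); enqueue [0]
  #4 pop 0: in=1 → ⊤ (no change)

Fixpoint:
  val[0] = ⊤
  val[1] = 1
  val[2] = 1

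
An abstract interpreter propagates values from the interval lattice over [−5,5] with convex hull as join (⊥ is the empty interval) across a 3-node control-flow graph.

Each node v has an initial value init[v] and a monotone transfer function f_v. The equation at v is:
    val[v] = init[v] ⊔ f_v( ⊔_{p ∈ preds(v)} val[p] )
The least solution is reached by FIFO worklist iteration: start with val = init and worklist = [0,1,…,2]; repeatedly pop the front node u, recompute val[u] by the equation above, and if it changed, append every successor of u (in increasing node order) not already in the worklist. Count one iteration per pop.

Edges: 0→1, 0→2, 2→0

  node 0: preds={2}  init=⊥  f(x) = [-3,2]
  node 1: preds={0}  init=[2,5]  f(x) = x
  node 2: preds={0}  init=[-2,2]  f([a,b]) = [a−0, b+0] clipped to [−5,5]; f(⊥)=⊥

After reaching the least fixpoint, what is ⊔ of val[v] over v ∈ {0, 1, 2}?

[-3,5]

Worklist (4 pops):
  #1 pop 0: in=[-2,2] → [-3,2] (was ⊥); enqueue []
  #2 pop 1: in=[-3,2] → [-3,5] (was [2,5]); enqueue []
  #3 pop 2: in=[-3,2] → [-3,2] (was [-2,2]); enqueue [0]
  #4 pop 0: in=[-3,2] → [-3,2] (no change)

Fixpoint:
  val[0] = [-3,2]
  val[1] = [-3,5]
  val[2] = [-3,2]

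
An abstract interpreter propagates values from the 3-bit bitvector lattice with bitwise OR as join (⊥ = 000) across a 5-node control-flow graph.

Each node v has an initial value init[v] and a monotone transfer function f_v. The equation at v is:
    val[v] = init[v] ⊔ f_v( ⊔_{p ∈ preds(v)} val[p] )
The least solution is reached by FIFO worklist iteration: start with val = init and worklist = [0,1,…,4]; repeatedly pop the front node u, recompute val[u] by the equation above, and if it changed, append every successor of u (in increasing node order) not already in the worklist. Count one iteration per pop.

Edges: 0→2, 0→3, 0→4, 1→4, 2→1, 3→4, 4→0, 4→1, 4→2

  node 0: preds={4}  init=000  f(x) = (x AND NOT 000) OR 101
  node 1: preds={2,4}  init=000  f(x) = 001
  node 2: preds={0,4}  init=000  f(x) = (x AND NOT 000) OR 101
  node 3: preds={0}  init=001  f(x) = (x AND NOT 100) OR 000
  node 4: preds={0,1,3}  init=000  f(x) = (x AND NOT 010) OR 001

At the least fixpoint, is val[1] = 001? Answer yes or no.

yes

Trace (8 dequeues):
  [1] u=0 | in 000 | out 101 | prev 000 | push {}
  [2] u=1 | in 000 | out 001 | prev 000 | push {}
  [3] u=2 | in 101 | out 101 | prev 000 | push {1}
  [4] u=3 | in 101 | out 001 | ==
  [5] u=4 | in 101 | out 101 | prev 000 | push {0,2}
  [6] u=1 | in 101 | out 001 | ==
  [7] u=0 | in 101 | out 101 | ==
  [8] u=2 | in 101 | out 101 | ==

Converged values:
  [0] 101
  [1] 001
  [2] 101
  [3] 001
  [4] 101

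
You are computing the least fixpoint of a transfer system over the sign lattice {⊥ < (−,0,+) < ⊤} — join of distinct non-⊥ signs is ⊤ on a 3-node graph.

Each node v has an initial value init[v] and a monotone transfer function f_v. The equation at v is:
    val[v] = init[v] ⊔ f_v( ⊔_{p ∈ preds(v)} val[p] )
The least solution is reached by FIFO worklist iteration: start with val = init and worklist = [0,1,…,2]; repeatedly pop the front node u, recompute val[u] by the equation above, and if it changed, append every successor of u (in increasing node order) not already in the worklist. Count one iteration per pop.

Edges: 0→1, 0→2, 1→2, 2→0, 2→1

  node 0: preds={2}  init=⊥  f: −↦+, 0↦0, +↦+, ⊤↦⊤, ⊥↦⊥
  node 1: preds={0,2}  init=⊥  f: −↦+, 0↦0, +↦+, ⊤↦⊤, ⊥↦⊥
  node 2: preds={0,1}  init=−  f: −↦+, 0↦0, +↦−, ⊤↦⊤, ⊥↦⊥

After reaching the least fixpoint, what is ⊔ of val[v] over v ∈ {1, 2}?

⊤

Worklist (6 pops):
  #1 pop 0: in=− → + (was ⊥); enqueue []
  #2 pop 1: in=⊤ → ⊤ (was ⊥); enqueue []
  #3 pop 2: in=⊤ → ⊤ (was −); enqueue [0,1]
  #4 pop 0: in=⊤ → ⊤ (was +); enqueue [2]
  #5 pop 1: in=⊤ → ⊤ (no change)
  #6 pop 2: in=⊤ → ⊤ (no change)

Fixpoint:
  val[0] = ⊤
  val[1] = ⊤
  val[2] = ⊤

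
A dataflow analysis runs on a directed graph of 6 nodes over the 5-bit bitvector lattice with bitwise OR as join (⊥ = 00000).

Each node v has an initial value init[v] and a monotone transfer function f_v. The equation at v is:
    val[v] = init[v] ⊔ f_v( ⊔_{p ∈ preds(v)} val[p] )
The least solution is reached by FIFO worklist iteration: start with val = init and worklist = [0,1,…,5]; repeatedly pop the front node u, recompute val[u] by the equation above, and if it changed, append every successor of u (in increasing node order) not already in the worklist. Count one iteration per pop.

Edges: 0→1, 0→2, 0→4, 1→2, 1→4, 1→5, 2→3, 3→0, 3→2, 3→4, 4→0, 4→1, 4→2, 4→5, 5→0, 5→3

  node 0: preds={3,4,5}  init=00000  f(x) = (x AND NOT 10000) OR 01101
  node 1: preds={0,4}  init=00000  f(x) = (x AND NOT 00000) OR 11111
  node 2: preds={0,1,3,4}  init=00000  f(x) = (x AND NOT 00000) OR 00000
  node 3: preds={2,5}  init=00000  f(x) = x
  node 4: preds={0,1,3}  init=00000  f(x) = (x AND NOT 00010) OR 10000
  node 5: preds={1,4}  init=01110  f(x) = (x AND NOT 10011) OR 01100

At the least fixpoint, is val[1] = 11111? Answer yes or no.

Iteration log — 9 steps:
  step 1. node 0  ⊔preds=01110  new=01111  old=00000  +wl: 
  step 2. node 1  ⊔preds=01111  new=11111  old=00000  +wl: 
  step 3. node 2  ⊔preds=11111  new=11111  old=00000  +wl: 
  step 4. node 3  ⊔preds=11111  new=11111  old=00000  +wl: 0,2
  step 5. node 4  ⊔preds=11111  new=11101  old=00000  +wl: 1
  step 6. node 5  ⊔preds=11111  new=01110  stable
  step 7. node 0  ⊔preds=11111  new=01111  stable
  step 8. node 2  ⊔preds=11111  new=11111  stable
  step 9. node 1  ⊔preds=11111  new=11111  stable

Least fixpoint reached:
  node 0: 01111
  node 1: 11111
  node 2: 11111
  node 3: 11111
  node 4: 11101
  node 5: 01110

yes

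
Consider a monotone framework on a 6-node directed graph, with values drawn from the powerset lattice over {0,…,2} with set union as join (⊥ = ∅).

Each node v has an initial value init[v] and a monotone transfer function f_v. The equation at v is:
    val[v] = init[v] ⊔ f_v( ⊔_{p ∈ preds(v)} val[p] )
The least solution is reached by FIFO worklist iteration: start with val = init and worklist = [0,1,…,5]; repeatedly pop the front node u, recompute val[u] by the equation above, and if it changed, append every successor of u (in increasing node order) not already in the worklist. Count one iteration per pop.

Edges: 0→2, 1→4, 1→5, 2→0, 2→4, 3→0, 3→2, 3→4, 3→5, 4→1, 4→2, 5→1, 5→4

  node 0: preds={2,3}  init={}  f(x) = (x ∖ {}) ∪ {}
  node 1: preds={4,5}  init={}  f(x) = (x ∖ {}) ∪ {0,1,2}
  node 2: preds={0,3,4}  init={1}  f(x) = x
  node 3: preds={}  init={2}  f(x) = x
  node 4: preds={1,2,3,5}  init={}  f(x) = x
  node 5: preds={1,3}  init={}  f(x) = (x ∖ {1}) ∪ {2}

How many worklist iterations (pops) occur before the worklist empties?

Trace (12 dequeues):
  [1] u=0 | in {1,2} | out {1,2} | prev {} | push {}
  [2] u=1 | in {} | out {0,1,2} | prev {} | push {}
  [3] u=2 | in {1,2} | out {1,2} | prev {1} | push {0}
  [4] u=3 | in {} | out {2} | ==
  [5] u=4 | in {0,1,2} | out {0,1,2} | prev {} | push {1,2}
  [6] u=5 | in {0,1,2} | out {0,2} | prev {} | push {4}
  [7] u=0 | in {1,2} | out {1,2} | ==
  [8] u=1 | in {0,1,2} | out {0,1,2} | ==
  [9] u=2 | in {0,1,2} | out {0,1,2} | prev {1,2} | push {0}
  [10] u=4 | in {0,1,2} | out {0,1,2} | ==
  [11] u=0 | in {0,1,2} | out {0,1,2} | prev {1,2} | push {2}
  [12] u=2 | in {0,1,2} | out {0,1,2} | ==

Converged values:
  [0] {0,1,2}
  [1] {0,1,2}
  [2] {0,1,2}
  [3] {2}
  [4] {0,1,2}
  [5] {0,2}

12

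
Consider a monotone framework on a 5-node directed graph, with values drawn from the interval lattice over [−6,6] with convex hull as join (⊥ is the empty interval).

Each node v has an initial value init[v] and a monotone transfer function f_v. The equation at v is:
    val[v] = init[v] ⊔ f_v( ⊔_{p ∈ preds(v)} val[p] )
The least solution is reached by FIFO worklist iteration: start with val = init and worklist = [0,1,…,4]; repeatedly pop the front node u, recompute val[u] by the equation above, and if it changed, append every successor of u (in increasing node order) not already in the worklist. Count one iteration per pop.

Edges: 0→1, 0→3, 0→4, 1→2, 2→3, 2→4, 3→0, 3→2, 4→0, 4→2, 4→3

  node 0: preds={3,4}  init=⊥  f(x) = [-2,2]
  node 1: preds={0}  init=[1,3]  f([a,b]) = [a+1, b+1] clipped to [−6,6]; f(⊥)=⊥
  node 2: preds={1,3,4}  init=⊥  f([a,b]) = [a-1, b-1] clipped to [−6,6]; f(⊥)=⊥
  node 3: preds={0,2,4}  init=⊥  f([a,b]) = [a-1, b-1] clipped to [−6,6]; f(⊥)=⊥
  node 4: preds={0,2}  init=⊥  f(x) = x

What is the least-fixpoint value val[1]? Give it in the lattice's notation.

Trace (16 dequeues):
  [1] u=0 | in ⊥ | out [-2,2] | prev ⊥ | push {}
  [2] u=1 | in [-2,2] | out [-1,3] | prev [1,3] | push {}
  [3] u=2 | in [-1,3] | out [-2,2] | prev ⊥ | push {}
  [4] u=3 | in [-2,2] | out [-3,1] | prev ⊥ | push {0,2}
  [5] u=4 | in [-2,2] | out [-2,2] | prev ⊥ | push {3}
  [6] u=0 | in [-3,2] | out [-2,2] | ==
  [7] u=2 | in [-3,3] | out [-4,2] | prev [-2,2] | push {4}
  [8] u=3 | in [-4,2] | out [-5,1] | prev [-3,1] | push {0,2}
  [9] u=4 | in [-4,2] | out [-4,2] | prev [-2,2] | push {3}
  [10] u=0 | in [-5,2] | out [-2,2] | ==
  [11] u=2 | in [-5,3] | out [-6,2] | prev [-4,2] | push {4}
  [12] u=3 | in [-6,2] | out [-6,1] | prev [-5,1] | push {0,2}
  [13] u=4 | in [-6,2] | out [-6,2] | prev [-4,2] | push {3}
  [14] u=0 | in [-6,2] | out [-2,2] | ==
  [15] u=2 | in [-6,3] | out [-6,2] | ==
  [16] u=3 | in [-6,2] | out [-6,1] | ==

Converged values:
  [0] [-2,2]
  [1] [-1,3]
  [2] [-6,2]
  [3] [-6,1]
  [4] [-6,2]

[-1,3]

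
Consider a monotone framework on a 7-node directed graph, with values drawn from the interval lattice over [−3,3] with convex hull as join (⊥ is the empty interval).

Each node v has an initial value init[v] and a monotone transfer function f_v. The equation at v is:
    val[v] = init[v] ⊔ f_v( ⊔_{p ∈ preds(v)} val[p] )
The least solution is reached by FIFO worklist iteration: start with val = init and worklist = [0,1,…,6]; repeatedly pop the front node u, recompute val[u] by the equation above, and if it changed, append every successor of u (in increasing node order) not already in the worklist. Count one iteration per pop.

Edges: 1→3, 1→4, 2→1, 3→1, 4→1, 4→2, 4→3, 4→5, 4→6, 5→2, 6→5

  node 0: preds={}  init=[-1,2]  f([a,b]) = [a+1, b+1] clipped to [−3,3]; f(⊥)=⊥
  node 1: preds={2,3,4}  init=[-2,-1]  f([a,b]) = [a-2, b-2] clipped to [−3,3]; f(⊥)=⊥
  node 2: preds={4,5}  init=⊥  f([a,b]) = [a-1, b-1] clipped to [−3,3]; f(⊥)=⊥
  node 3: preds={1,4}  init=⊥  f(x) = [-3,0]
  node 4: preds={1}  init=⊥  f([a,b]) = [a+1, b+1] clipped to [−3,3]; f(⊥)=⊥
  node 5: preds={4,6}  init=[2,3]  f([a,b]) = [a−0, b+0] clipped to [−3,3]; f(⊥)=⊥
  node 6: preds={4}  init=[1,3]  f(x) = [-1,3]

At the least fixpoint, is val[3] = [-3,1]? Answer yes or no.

Trace (19 dequeues):
  [1] u=0 | in ⊥ | out [-1,2] | ==
  [2] u=1 | in ⊥ | out [-2,-1] | ==
  [3] u=2 | in [2,3] | out [1,2] | prev ⊥ | push {1}
  [4] u=3 | in [-2,-1] | out [-3,0] | prev ⊥ | push {}
  [5] u=4 | in [-2,-1] | out [-1,0] | prev ⊥ | push {2,3}
  [6] u=5 | in [-1,3] | out [-1,3] | prev [2,3] | push {}
  [7] u=6 | in [-1,0] | out [-1,3] | prev [1,3] | push {5}
  [8] u=1 | in [-3,2] | out [-3,0] | prev [-2,-1] | push {4}
  [9] u=2 | in [-1,3] | out [-2,2] | prev [1,2] | push {1}
  [10] u=3 | in [-3,0] | out [-3,0] | ==
  [11] u=5 | in [-1,3] | out [-1,3] | ==
  [12] u=4 | in [-3,0] | out [-2,1] | prev [-1,0] | push {2,3,5,6}
  [13] u=1 | in [-3,2] | out [-3,0] | ==
  [14] u=2 | in [-2,3] | out [-3,2] | prev [-2,2] | push {1}
  [15] u=3 | in [-3,1] | out [-3,0] | ==
  [16] u=5 | in [-2,3] | out [-2,3] | prev [-1,3] | push {2}
  [17] u=6 | in [-2,1] | out [-1,3] | ==
  [18] u=1 | in [-3,2] | out [-3,0] | ==
  [19] u=2 | in [-2,3] | out [-3,2] | ==

Converged values:
  [0] [-1,2]
  [1] [-3,0]
  [2] [-3,2]
  [3] [-3,0]
  [4] [-2,1]
  [5] [-2,3]
  [6] [-1,3]

no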